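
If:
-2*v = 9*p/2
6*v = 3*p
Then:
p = 0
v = 0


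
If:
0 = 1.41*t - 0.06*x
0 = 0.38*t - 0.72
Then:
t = 1.89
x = 44.53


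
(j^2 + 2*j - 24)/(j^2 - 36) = (j - 4)/(j - 6)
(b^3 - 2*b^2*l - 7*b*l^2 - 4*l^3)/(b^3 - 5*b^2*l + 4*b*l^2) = (b^2 + 2*b*l + l^2)/(b*(b - l))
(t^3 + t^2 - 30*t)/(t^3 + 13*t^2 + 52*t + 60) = t*(t - 5)/(t^2 + 7*t + 10)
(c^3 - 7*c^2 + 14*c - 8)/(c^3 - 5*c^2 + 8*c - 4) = (c - 4)/(c - 2)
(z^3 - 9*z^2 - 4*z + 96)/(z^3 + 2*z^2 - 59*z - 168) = (z - 4)/(z + 7)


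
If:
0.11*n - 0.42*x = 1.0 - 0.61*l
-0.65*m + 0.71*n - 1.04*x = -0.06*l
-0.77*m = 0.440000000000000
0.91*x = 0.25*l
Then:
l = 2.00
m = -0.57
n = 0.11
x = 0.55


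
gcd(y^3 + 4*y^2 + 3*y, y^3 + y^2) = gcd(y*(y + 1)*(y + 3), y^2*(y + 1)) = y^2 + y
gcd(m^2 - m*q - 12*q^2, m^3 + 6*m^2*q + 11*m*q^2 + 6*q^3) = m + 3*q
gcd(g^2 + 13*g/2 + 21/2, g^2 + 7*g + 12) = g + 3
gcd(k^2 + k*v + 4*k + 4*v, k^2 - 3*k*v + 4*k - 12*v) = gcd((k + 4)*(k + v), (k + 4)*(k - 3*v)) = k + 4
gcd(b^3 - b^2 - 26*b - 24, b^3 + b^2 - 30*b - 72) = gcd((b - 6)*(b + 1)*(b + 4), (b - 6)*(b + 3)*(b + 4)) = b^2 - 2*b - 24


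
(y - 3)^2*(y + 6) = y^3 - 27*y + 54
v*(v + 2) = v^2 + 2*v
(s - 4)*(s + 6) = s^2 + 2*s - 24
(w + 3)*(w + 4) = w^2 + 7*w + 12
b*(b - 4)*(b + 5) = b^3 + b^2 - 20*b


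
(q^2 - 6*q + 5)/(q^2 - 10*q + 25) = (q - 1)/(q - 5)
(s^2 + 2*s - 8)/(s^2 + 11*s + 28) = (s - 2)/(s + 7)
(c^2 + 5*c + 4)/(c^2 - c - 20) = (c + 1)/(c - 5)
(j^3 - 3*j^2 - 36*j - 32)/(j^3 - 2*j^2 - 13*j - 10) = (j^2 - 4*j - 32)/(j^2 - 3*j - 10)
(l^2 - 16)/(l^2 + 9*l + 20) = (l - 4)/(l + 5)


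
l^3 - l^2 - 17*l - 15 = (l - 5)*(l + 1)*(l + 3)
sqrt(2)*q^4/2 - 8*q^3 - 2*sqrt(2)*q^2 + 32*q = q*(q - 2)*(q - 8*sqrt(2))*(sqrt(2)*q/2 + sqrt(2))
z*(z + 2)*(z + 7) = z^3 + 9*z^2 + 14*z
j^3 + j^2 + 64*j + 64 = (j + 1)*(j - 8*I)*(j + 8*I)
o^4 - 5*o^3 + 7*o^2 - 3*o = o*(o - 3)*(o - 1)^2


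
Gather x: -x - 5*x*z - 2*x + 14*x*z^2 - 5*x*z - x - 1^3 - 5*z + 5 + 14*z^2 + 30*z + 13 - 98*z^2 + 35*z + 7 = x*(14*z^2 - 10*z - 4) - 84*z^2 + 60*z + 24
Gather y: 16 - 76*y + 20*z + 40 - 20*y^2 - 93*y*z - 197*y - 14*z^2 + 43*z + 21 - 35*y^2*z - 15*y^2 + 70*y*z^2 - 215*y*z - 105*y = y^2*(-35*z - 35) + y*(70*z^2 - 308*z - 378) - 14*z^2 + 63*z + 77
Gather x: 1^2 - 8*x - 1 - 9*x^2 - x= -9*x^2 - 9*x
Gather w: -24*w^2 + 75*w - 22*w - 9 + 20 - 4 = -24*w^2 + 53*w + 7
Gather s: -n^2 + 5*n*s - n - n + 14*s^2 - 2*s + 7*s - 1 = -n^2 - 2*n + 14*s^2 + s*(5*n + 5) - 1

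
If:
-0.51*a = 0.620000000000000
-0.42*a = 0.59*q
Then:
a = -1.22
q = 0.87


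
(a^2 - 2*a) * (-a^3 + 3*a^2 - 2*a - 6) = -a^5 + 5*a^4 - 8*a^3 - 2*a^2 + 12*a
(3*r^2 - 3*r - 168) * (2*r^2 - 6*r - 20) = 6*r^4 - 24*r^3 - 378*r^2 + 1068*r + 3360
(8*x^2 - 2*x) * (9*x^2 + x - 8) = 72*x^4 - 10*x^3 - 66*x^2 + 16*x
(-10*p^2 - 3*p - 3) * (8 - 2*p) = 20*p^3 - 74*p^2 - 18*p - 24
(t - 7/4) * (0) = 0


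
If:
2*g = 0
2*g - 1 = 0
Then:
No Solution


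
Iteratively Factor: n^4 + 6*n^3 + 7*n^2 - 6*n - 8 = (n - 1)*(n^3 + 7*n^2 + 14*n + 8) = (n - 1)*(n + 1)*(n^2 + 6*n + 8) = (n - 1)*(n + 1)*(n + 2)*(n + 4)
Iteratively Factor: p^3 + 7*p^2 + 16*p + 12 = (p + 2)*(p^2 + 5*p + 6) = (p + 2)*(p + 3)*(p + 2)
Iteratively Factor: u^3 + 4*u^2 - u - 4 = (u + 1)*(u^2 + 3*u - 4) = (u - 1)*(u + 1)*(u + 4)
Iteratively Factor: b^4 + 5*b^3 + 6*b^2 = (b + 3)*(b^3 + 2*b^2) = b*(b + 3)*(b^2 + 2*b) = b*(b + 2)*(b + 3)*(b)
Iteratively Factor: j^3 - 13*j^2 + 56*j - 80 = (j - 4)*(j^2 - 9*j + 20) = (j - 4)^2*(j - 5)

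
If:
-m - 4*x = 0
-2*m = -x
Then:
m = 0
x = 0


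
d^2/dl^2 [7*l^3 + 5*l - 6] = 42*l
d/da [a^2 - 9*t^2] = 2*a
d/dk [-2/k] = 2/k^2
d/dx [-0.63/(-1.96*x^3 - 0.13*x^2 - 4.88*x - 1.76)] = (-3.7044*x^2 - 0.1638*x - 3.0744)/(1.96*x^3 + 0.13*x^2 + 4.88*x + 1.76)^2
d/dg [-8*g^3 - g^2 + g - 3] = -24*g^2 - 2*g + 1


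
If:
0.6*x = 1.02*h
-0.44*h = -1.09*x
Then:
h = 0.00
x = 0.00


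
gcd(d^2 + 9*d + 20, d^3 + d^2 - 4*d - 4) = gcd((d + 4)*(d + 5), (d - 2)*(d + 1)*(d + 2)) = 1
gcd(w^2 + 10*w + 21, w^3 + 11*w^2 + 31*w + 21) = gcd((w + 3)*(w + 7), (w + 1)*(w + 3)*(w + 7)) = w^2 + 10*w + 21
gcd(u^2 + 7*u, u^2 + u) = u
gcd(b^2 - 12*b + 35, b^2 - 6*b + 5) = b - 5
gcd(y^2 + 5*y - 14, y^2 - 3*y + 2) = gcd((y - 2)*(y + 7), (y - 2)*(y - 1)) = y - 2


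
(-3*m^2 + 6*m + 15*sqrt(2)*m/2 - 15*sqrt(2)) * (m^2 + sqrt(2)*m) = -3*m^4 + 6*m^3 + 9*sqrt(2)*m^3/2 - 9*sqrt(2)*m^2 + 15*m^2 - 30*m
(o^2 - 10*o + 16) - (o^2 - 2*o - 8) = 24 - 8*o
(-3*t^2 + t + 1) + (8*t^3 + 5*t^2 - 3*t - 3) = 8*t^3 + 2*t^2 - 2*t - 2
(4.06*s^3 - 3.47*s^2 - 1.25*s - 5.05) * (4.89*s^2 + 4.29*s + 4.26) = 19.8534*s^5 + 0.449099999999998*s^4 - 3.7032*s^3 - 44.8392*s^2 - 26.9895*s - 21.513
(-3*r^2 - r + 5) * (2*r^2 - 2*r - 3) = -6*r^4 + 4*r^3 + 21*r^2 - 7*r - 15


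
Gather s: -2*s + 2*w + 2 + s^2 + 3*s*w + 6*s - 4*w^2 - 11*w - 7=s^2 + s*(3*w + 4) - 4*w^2 - 9*w - 5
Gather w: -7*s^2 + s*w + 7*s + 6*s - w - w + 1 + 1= -7*s^2 + 13*s + w*(s - 2) + 2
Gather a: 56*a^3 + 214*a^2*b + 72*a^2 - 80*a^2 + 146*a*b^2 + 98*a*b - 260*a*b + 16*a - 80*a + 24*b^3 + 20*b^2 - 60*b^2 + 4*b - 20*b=56*a^3 + a^2*(214*b - 8) + a*(146*b^2 - 162*b - 64) + 24*b^3 - 40*b^2 - 16*b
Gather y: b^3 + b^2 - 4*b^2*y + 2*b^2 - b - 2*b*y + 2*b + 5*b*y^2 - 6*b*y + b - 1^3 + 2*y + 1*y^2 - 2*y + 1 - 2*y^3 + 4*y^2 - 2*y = b^3 + 3*b^2 + 2*b - 2*y^3 + y^2*(5*b + 5) + y*(-4*b^2 - 8*b - 2)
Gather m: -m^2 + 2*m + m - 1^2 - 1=-m^2 + 3*m - 2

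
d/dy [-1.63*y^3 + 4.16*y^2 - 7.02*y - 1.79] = -4.89*y^2 + 8.32*y - 7.02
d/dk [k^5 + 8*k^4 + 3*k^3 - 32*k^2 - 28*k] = 5*k^4 + 32*k^3 + 9*k^2 - 64*k - 28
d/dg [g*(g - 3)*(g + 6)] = 3*g^2 + 6*g - 18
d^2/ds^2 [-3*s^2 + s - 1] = -6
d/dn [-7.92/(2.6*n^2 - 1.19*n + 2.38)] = (41.184*n - 9.4248)/(2.6*n^2 - 1.19*n + 2.38)^2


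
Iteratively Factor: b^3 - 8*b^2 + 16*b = (b - 4)*(b^2 - 4*b) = (b - 4)^2*(b)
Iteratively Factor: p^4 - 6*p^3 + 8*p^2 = (p)*(p^3 - 6*p^2 + 8*p) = p^2*(p^2 - 6*p + 8) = p^2*(p - 4)*(p - 2)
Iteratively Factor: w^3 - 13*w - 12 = (w - 4)*(w^2 + 4*w + 3) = (w - 4)*(w + 3)*(w + 1)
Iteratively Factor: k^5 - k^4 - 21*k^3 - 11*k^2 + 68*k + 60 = (k + 2)*(k^4 - 3*k^3 - 15*k^2 + 19*k + 30) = (k - 5)*(k + 2)*(k^3 + 2*k^2 - 5*k - 6) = (k - 5)*(k + 1)*(k + 2)*(k^2 + k - 6) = (k - 5)*(k + 1)*(k + 2)*(k + 3)*(k - 2)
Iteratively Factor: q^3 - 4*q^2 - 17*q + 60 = (q - 5)*(q^2 + q - 12) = (q - 5)*(q - 3)*(q + 4)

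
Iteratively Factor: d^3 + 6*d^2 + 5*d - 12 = (d + 3)*(d^2 + 3*d - 4) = (d + 3)*(d + 4)*(d - 1)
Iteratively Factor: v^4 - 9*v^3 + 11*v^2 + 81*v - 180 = (v - 3)*(v^3 - 6*v^2 - 7*v + 60) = (v - 4)*(v - 3)*(v^2 - 2*v - 15) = (v - 5)*(v - 4)*(v - 3)*(v + 3)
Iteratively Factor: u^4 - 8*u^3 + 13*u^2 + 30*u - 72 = (u - 4)*(u^3 - 4*u^2 - 3*u + 18) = (u - 4)*(u - 3)*(u^2 - u - 6) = (u - 4)*(u - 3)*(u + 2)*(u - 3)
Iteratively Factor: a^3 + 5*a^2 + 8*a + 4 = (a + 2)*(a^2 + 3*a + 2) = (a + 1)*(a + 2)*(a + 2)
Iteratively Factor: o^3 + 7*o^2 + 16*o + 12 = (o + 2)*(o^2 + 5*o + 6) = (o + 2)*(o + 3)*(o + 2)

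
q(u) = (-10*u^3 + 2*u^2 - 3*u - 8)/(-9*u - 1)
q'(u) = (-30*u^2 + 4*u - 3)/(-9*u - 1) + 9*(-10*u^3 + 2*u^2 - 3*u - 8)/(-9*u - 1)^2 = (180*u^3 + 12*u^2 - 4*u - 69)/(81*u^2 + 18*u + 1)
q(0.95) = 1.84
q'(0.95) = 1.01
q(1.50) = 2.88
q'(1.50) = 2.66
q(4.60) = 22.47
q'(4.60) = 9.84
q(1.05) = 1.96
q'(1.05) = 1.36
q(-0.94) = 0.66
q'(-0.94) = -3.67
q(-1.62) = 3.29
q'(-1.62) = -4.32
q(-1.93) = 4.71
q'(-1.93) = -4.89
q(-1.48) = 2.70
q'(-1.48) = -4.09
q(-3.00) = 11.12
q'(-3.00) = -7.11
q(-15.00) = 255.50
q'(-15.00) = -33.68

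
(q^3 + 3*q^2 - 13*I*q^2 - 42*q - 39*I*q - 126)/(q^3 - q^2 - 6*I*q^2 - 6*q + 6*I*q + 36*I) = (q^2 + q*(3 - 7*I) - 21*I)/(q^2 - q - 6)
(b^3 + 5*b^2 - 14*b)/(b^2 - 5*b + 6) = b*(b + 7)/(b - 3)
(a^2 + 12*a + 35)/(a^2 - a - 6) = (a^2 + 12*a + 35)/(a^2 - a - 6)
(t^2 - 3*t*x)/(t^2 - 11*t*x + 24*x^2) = t/(t - 8*x)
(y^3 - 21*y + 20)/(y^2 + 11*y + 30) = (y^2 - 5*y + 4)/(y + 6)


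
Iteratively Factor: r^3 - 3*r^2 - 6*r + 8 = (r - 4)*(r^2 + r - 2) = (r - 4)*(r - 1)*(r + 2)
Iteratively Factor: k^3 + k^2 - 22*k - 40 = (k + 4)*(k^2 - 3*k - 10) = (k - 5)*(k + 4)*(k + 2)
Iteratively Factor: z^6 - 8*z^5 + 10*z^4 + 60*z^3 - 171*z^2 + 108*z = (z)*(z^5 - 8*z^4 + 10*z^3 + 60*z^2 - 171*z + 108) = z*(z - 3)*(z^4 - 5*z^3 - 5*z^2 + 45*z - 36) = z*(z - 4)*(z - 3)*(z^3 - z^2 - 9*z + 9) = z*(z - 4)*(z - 3)*(z - 1)*(z^2 - 9) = z*(z - 4)*(z - 3)^2*(z - 1)*(z + 3)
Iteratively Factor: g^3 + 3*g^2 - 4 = (g - 1)*(g^2 + 4*g + 4) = (g - 1)*(g + 2)*(g + 2)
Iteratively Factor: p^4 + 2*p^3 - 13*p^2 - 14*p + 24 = (p - 1)*(p^3 + 3*p^2 - 10*p - 24) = (p - 1)*(p + 2)*(p^2 + p - 12) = (p - 3)*(p - 1)*(p + 2)*(p + 4)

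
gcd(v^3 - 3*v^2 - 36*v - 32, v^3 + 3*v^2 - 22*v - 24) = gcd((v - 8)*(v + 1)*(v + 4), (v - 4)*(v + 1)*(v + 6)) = v + 1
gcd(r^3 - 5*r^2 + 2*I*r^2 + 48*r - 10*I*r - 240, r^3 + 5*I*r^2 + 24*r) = r + 8*I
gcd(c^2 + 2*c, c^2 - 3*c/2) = c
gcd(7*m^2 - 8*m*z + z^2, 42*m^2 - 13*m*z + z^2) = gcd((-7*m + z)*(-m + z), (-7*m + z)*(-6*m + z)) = -7*m + z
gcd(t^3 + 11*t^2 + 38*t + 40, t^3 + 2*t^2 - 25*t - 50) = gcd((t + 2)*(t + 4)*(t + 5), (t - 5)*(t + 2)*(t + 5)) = t^2 + 7*t + 10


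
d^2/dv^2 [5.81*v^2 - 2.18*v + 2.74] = 11.6200000000000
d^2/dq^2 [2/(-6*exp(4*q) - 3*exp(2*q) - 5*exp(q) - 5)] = 2*(-2*(24*exp(3*q) + 6*exp(q) + 5)^2*exp(q) + (96*exp(3*q) + 12*exp(q) + 5)*(6*exp(4*q) + 3*exp(2*q) + 5*exp(q) + 5))*exp(q)/(6*exp(4*q) + 3*exp(2*q) + 5*exp(q) + 5)^3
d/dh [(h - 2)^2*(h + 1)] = 3*h*(h - 2)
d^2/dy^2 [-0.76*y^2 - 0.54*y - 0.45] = -1.52000000000000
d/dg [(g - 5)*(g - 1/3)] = 2*g - 16/3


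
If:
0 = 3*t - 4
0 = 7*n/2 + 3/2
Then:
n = -3/7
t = 4/3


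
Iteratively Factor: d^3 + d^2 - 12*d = (d + 4)*(d^2 - 3*d) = (d - 3)*(d + 4)*(d)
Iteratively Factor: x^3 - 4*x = (x + 2)*(x^2 - 2*x) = x*(x + 2)*(x - 2)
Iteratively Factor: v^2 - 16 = (v - 4)*(v + 4)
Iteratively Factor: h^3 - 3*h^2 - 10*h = (h)*(h^2 - 3*h - 10) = h*(h + 2)*(h - 5)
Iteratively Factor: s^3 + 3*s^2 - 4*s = (s - 1)*(s^2 + 4*s) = s*(s - 1)*(s + 4)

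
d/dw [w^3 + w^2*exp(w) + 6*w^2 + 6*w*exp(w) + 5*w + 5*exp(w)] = w^2*exp(w) + 3*w^2 + 8*w*exp(w) + 12*w + 11*exp(w) + 5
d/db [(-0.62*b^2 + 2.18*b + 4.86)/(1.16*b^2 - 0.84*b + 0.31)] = (-2.008*b^2 - 11.6596*b + 4.7582)/(1.3456*b^4 - 1.9488*b^3 + 1.4248*b^2 - 0.5208*b + 0.0961)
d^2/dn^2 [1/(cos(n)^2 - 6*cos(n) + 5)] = (-8*sin(n)^4 + 36*sin(n)^2 - 105*cos(n) + 9*cos(3*n) + 96)/(2*(cos(n) - 5)^3*(cos(n) - 1)^3)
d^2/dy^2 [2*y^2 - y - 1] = 4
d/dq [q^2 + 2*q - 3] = 2*q + 2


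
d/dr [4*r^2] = 8*r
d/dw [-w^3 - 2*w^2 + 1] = w*(-3*w - 4)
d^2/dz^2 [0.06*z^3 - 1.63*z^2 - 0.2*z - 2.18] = 0.36*z - 3.26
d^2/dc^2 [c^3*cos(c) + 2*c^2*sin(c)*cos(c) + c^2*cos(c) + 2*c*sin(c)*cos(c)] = -c^3*cos(c) - 6*c^2*sin(c) - 4*c^2*sin(2*c) - c^2*cos(c) - 4*c*sin(c) - 4*c*sin(2*c) + 6*c*cos(c) + 8*c*cos(2*c) + 2*sin(2*c) + 2*cos(c) + 4*cos(2*c)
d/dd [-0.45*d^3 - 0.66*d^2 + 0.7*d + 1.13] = -1.35*d^2 - 1.32*d + 0.7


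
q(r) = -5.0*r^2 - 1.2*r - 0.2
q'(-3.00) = 28.80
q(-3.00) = -41.60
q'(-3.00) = 28.80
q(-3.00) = -41.60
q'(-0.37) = 2.50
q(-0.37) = -0.44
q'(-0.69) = 5.70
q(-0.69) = -1.75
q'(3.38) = -35.00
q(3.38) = -61.38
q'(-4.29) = 41.70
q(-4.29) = -87.07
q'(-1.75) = 16.30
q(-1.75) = -13.41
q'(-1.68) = 15.60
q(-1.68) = -12.30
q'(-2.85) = 27.30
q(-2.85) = -37.39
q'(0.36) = -4.80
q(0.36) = -1.28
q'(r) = -10.0*r - 1.2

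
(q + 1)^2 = q^2 + 2*q + 1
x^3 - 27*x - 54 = (x - 6)*(x + 3)^2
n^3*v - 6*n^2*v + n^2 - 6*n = n*(n - 6)*(n*v + 1)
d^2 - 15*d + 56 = (d - 8)*(d - 7)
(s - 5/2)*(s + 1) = s^2 - 3*s/2 - 5/2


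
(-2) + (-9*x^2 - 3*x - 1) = -9*x^2 - 3*x - 3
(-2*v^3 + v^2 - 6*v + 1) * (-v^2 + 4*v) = 2*v^5 - 9*v^4 + 10*v^3 - 25*v^2 + 4*v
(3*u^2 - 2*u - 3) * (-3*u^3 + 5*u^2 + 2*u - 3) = -9*u^5 + 21*u^4 + 5*u^3 - 28*u^2 + 9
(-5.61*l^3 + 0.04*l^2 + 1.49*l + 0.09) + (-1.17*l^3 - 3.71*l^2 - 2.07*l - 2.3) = -6.78*l^3 - 3.67*l^2 - 0.58*l - 2.21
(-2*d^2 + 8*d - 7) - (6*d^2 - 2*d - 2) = -8*d^2 + 10*d - 5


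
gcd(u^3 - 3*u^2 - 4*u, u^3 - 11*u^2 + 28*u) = u^2 - 4*u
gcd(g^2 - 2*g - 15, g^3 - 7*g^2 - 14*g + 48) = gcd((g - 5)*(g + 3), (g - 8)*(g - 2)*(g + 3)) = g + 3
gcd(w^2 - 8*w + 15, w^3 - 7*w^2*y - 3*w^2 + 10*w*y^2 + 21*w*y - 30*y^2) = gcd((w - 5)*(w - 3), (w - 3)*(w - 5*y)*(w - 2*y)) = w - 3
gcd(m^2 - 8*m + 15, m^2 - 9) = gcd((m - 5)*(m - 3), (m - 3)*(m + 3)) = m - 3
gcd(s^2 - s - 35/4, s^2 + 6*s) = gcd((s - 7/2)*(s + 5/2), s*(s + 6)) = 1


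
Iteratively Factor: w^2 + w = (w + 1)*(w)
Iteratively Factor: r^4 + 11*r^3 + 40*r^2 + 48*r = (r + 4)*(r^3 + 7*r^2 + 12*r) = r*(r + 4)*(r^2 + 7*r + 12) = r*(r + 3)*(r + 4)*(r + 4)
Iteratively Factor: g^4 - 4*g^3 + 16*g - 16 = (g - 2)*(g^3 - 2*g^2 - 4*g + 8) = (g - 2)*(g + 2)*(g^2 - 4*g + 4) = (g - 2)^2*(g + 2)*(g - 2)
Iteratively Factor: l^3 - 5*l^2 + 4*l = (l - 1)*(l^2 - 4*l) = l*(l - 1)*(l - 4)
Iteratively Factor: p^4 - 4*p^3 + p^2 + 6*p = (p + 1)*(p^3 - 5*p^2 + 6*p) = p*(p + 1)*(p^2 - 5*p + 6) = p*(p - 3)*(p + 1)*(p - 2)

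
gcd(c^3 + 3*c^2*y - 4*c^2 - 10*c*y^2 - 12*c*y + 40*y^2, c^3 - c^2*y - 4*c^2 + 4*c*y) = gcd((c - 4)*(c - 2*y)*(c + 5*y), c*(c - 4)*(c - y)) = c - 4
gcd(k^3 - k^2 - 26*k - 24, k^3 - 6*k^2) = k - 6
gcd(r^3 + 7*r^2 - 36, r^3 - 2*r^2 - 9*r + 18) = r^2 + r - 6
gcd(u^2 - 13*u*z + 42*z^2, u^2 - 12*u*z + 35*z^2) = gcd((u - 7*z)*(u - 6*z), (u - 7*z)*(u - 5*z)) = -u + 7*z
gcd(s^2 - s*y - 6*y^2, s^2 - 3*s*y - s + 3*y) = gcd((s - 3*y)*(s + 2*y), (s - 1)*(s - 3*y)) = -s + 3*y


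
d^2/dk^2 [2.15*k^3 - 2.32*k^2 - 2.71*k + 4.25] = 12.9*k - 4.64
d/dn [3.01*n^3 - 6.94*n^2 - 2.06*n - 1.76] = 9.03*n^2 - 13.88*n - 2.06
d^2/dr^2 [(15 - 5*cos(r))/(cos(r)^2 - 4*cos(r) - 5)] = 5*(-9*sin(r)^4*cos(r) + 8*sin(r)^4 - 126*sin(r)^2 - 61*cos(r)/2 - 18*cos(3*r) + cos(5*r)/2 - 48)/(sin(r)^2 + 4*cos(r) + 4)^3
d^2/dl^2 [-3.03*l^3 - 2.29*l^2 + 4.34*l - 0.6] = -18.18*l - 4.58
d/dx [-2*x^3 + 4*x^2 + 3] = 2*x*(4 - 3*x)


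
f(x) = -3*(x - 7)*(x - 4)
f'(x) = 33 - 6*x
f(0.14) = -79.44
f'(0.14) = 32.16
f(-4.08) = -268.58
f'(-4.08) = 57.48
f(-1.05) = -121.96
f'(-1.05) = 39.30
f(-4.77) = -309.67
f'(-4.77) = 61.62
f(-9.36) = -655.71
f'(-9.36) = 89.16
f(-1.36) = -134.43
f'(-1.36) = 41.16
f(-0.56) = -103.42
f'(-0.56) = 36.36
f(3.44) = -5.98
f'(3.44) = 12.36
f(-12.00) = -912.00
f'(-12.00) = 105.00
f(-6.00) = -390.00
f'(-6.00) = 69.00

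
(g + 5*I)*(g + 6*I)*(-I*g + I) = -I*g^3 + 11*g^2 + I*g^2 - 11*g + 30*I*g - 30*I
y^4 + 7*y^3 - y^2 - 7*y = y*(y - 1)*(y + 1)*(y + 7)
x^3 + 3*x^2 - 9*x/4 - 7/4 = (x - 1)*(x + 1/2)*(x + 7/2)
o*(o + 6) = o^2 + 6*o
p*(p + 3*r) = p^2 + 3*p*r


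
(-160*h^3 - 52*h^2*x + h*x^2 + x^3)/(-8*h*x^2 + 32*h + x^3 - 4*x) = (20*h^2 + 9*h*x + x^2)/(x^2 - 4)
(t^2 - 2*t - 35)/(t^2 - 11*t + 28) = (t + 5)/(t - 4)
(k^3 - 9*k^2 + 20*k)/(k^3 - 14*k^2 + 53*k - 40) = k*(k - 4)/(k^2 - 9*k + 8)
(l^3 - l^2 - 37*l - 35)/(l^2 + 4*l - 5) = (l^2 - 6*l - 7)/(l - 1)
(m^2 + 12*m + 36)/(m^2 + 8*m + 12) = (m + 6)/(m + 2)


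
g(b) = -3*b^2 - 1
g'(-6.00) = 36.00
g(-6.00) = -109.00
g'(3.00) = -18.00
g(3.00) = -28.00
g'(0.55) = -3.30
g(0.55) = -1.91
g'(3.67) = -22.02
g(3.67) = -41.41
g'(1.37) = -8.22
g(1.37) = -6.63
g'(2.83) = -16.98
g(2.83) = -25.03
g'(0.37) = -2.22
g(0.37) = -1.41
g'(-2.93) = 17.58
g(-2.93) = -26.75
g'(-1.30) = 7.80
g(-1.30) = -6.07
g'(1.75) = -10.50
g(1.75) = -10.19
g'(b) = -6*b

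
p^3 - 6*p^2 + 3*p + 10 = (p - 5)*(p - 2)*(p + 1)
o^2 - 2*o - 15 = (o - 5)*(o + 3)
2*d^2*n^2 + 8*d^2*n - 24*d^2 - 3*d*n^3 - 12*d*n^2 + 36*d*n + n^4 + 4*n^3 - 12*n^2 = (-2*d + n)*(-d + n)*(n - 2)*(n + 6)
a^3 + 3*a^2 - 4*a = a*(a - 1)*(a + 4)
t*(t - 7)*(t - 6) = t^3 - 13*t^2 + 42*t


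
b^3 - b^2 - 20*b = b*(b - 5)*(b + 4)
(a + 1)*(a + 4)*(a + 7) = a^3 + 12*a^2 + 39*a + 28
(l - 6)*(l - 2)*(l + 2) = l^3 - 6*l^2 - 4*l + 24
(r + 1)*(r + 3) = r^2 + 4*r + 3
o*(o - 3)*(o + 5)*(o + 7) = o^4 + 9*o^3 - o^2 - 105*o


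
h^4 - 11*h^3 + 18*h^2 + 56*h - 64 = (h - 8)*(h - 4)*(h - 1)*(h + 2)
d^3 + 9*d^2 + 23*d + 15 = (d + 1)*(d + 3)*(d + 5)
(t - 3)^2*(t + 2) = t^3 - 4*t^2 - 3*t + 18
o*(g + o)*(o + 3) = g*o^2 + 3*g*o + o^3 + 3*o^2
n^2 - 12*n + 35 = (n - 7)*(n - 5)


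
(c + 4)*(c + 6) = c^2 + 10*c + 24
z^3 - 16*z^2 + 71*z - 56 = (z - 8)*(z - 7)*(z - 1)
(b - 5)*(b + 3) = b^2 - 2*b - 15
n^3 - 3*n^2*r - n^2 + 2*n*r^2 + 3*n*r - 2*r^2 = (n - 1)*(n - 2*r)*(n - r)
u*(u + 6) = u^2 + 6*u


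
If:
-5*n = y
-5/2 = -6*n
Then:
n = 5/12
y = -25/12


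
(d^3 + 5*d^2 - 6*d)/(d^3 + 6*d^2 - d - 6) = d/(d + 1)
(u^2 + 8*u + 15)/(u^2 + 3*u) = (u + 5)/u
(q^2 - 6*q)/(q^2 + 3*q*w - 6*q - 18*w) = q/(q + 3*w)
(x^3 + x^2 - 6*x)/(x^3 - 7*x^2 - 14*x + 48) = x/(x - 8)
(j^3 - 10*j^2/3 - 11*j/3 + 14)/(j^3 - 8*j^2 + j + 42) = (j - 7/3)/(j - 7)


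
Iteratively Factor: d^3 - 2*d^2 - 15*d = (d)*(d^2 - 2*d - 15) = d*(d - 5)*(d + 3)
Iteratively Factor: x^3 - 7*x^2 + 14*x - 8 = (x - 4)*(x^2 - 3*x + 2) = (x - 4)*(x - 1)*(x - 2)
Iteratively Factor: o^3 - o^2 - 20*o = (o)*(o^2 - o - 20) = o*(o + 4)*(o - 5)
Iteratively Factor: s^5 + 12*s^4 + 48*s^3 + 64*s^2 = (s + 4)*(s^4 + 8*s^3 + 16*s^2) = s*(s + 4)*(s^3 + 8*s^2 + 16*s) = s*(s + 4)^2*(s^2 + 4*s) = s*(s + 4)^3*(s)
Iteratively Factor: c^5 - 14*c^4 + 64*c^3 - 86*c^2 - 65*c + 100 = (c - 5)*(c^4 - 9*c^3 + 19*c^2 + 9*c - 20) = (c - 5)*(c + 1)*(c^3 - 10*c^2 + 29*c - 20) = (c - 5)*(c - 1)*(c + 1)*(c^2 - 9*c + 20) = (c - 5)^2*(c - 1)*(c + 1)*(c - 4)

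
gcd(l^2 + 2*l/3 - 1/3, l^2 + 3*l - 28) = 1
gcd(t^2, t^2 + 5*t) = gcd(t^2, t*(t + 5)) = t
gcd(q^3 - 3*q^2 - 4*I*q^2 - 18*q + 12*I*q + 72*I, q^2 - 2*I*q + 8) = q - 4*I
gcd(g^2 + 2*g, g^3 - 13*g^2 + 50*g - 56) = 1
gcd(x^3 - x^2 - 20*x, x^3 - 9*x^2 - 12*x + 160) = x^2 - x - 20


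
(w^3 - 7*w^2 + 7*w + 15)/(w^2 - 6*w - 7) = (w^2 - 8*w + 15)/(w - 7)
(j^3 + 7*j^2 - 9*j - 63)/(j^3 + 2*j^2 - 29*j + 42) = (j + 3)/(j - 2)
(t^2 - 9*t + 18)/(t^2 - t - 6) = (t - 6)/(t + 2)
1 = 1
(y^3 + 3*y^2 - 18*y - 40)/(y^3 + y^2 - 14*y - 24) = (y + 5)/(y + 3)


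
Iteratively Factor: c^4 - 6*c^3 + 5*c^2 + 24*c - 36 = (c + 2)*(c^3 - 8*c^2 + 21*c - 18) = (c - 3)*(c + 2)*(c^2 - 5*c + 6) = (c - 3)^2*(c + 2)*(c - 2)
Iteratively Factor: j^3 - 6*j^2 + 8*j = (j - 2)*(j^2 - 4*j) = j*(j - 2)*(j - 4)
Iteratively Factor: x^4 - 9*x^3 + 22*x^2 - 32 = (x + 1)*(x^3 - 10*x^2 + 32*x - 32) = (x - 4)*(x + 1)*(x^2 - 6*x + 8) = (x - 4)*(x - 2)*(x + 1)*(x - 4)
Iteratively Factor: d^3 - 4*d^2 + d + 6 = (d - 3)*(d^2 - d - 2) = (d - 3)*(d - 2)*(d + 1)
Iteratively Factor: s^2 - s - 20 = (s - 5)*(s + 4)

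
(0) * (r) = 0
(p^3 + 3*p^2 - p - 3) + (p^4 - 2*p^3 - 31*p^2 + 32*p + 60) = p^4 - p^3 - 28*p^2 + 31*p + 57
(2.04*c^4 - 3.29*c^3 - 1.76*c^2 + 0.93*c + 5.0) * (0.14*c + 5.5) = 0.2856*c^5 + 10.7594*c^4 - 18.3414*c^3 - 9.5498*c^2 + 5.815*c + 27.5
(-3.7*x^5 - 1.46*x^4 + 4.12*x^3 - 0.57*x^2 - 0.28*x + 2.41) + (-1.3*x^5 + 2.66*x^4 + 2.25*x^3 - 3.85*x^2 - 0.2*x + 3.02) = -5.0*x^5 + 1.2*x^4 + 6.37*x^3 - 4.42*x^2 - 0.48*x + 5.43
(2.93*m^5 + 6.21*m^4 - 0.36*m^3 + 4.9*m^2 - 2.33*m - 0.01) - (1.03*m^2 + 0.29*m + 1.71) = 2.93*m^5 + 6.21*m^4 - 0.36*m^3 + 3.87*m^2 - 2.62*m - 1.72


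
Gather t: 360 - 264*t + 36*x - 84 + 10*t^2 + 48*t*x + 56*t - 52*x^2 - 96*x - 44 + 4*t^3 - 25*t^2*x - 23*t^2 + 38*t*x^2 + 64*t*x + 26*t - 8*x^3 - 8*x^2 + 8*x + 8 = 4*t^3 + t^2*(-25*x - 13) + t*(38*x^2 + 112*x - 182) - 8*x^3 - 60*x^2 - 52*x + 240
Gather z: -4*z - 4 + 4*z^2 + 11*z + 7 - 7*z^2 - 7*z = 3 - 3*z^2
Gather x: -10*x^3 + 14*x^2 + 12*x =-10*x^3 + 14*x^2 + 12*x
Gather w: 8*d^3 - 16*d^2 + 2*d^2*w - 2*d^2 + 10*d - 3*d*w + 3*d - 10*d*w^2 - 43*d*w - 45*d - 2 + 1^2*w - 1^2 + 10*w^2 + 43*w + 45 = 8*d^3 - 18*d^2 - 32*d + w^2*(10 - 10*d) + w*(2*d^2 - 46*d + 44) + 42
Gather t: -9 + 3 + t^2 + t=t^2 + t - 6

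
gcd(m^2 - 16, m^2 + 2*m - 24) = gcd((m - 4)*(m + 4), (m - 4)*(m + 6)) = m - 4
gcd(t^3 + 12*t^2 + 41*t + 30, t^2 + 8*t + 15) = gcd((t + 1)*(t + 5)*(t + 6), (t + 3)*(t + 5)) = t + 5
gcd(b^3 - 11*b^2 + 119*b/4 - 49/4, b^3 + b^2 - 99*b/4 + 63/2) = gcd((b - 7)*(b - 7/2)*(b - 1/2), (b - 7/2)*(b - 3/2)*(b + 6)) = b - 7/2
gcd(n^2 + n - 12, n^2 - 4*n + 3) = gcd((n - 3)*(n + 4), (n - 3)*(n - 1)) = n - 3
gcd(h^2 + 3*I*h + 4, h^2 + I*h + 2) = h - I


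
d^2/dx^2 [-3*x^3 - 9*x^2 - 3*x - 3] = -18*x - 18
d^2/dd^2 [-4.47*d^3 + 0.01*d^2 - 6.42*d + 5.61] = 0.02 - 26.82*d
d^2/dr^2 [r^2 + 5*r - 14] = 2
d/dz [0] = 0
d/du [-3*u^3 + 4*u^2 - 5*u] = -9*u^2 + 8*u - 5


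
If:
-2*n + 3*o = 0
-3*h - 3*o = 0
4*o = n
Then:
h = 0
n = 0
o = 0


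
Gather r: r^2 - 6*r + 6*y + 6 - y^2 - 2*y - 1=r^2 - 6*r - y^2 + 4*y + 5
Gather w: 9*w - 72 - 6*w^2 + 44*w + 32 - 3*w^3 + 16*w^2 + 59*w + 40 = -3*w^3 + 10*w^2 + 112*w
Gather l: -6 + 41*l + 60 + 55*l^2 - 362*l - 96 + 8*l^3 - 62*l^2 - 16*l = 8*l^3 - 7*l^2 - 337*l - 42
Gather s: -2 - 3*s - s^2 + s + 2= -s^2 - 2*s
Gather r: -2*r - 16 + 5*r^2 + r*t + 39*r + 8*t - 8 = 5*r^2 + r*(t + 37) + 8*t - 24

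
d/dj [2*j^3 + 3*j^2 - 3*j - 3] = 6*j^2 + 6*j - 3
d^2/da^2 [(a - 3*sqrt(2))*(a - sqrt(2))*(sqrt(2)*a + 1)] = 6*sqrt(2)*a - 14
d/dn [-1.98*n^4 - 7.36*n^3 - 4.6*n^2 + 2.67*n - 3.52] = -7.92*n^3 - 22.08*n^2 - 9.2*n + 2.67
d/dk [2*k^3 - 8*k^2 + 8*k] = 6*k^2 - 16*k + 8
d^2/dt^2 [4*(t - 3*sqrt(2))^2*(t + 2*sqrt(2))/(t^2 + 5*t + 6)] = 8*(13*t^3 + 20*sqrt(2)*t^3 + 90*t^2 + 180*sqrt(2)*t^2 + 216*t + 540*sqrt(2)*t + 180 + 540*sqrt(2))/(t^6 + 15*t^5 + 93*t^4 + 305*t^3 + 558*t^2 + 540*t + 216)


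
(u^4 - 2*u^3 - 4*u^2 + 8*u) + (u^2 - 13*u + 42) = u^4 - 2*u^3 - 3*u^2 - 5*u + 42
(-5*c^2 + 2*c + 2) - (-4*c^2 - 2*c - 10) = -c^2 + 4*c + 12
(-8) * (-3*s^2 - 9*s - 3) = 24*s^2 + 72*s + 24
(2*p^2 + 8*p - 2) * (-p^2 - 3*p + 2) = -2*p^4 - 14*p^3 - 18*p^2 + 22*p - 4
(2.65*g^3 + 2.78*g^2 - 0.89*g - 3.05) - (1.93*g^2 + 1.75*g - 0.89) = 2.65*g^3 + 0.85*g^2 - 2.64*g - 2.16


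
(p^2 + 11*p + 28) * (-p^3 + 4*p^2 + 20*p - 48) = -p^5 - 7*p^4 + 36*p^3 + 284*p^2 + 32*p - 1344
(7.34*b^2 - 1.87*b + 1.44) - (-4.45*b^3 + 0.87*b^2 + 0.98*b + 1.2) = 4.45*b^3 + 6.47*b^2 - 2.85*b + 0.24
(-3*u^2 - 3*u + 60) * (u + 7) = -3*u^3 - 24*u^2 + 39*u + 420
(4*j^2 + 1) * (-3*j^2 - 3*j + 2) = -12*j^4 - 12*j^3 + 5*j^2 - 3*j + 2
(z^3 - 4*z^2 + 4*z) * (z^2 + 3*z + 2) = z^5 - z^4 - 6*z^3 + 4*z^2 + 8*z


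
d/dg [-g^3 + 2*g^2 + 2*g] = -3*g^2 + 4*g + 2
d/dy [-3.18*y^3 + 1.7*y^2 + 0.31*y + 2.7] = -9.54*y^2 + 3.4*y + 0.31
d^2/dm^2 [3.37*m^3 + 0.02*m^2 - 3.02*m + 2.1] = 20.22*m + 0.04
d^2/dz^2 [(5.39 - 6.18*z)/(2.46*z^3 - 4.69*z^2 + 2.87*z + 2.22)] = (-224.393328*z^5 + 819.22428*z^4 - 1179.5931*z^3 + 1344.683334*z^2 - 997.990854*z + 279.78349)/(14.886936*z^9 - 85.146012*z^8 + 214.435494*z^7 - 261.532081*z^6 + 96.496575*z^5 + 124.642707*z^4 - 119.279701*z^3 - 14.484834*z^2 + 42.433524*z + 10.941048)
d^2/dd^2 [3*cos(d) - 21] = -3*cos(d)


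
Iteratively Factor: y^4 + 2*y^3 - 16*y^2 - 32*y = (y - 4)*(y^3 + 6*y^2 + 8*y) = y*(y - 4)*(y^2 + 6*y + 8) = y*(y - 4)*(y + 2)*(y + 4)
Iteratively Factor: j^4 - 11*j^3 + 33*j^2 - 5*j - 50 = (j - 5)*(j^3 - 6*j^2 + 3*j + 10) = (j - 5)*(j - 2)*(j^2 - 4*j - 5) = (j - 5)^2*(j - 2)*(j + 1)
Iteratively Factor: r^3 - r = (r)*(r^2 - 1) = r*(r - 1)*(r + 1)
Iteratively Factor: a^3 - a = (a - 1)*(a^2 + a) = (a - 1)*(a + 1)*(a)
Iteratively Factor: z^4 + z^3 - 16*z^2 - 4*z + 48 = (z - 3)*(z^3 + 4*z^2 - 4*z - 16) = (z - 3)*(z + 4)*(z^2 - 4) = (z - 3)*(z - 2)*(z + 4)*(z + 2)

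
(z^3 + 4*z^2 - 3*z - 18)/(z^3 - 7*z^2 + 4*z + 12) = (z^2 + 6*z + 9)/(z^2 - 5*z - 6)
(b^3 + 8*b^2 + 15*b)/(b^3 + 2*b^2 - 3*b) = (b + 5)/(b - 1)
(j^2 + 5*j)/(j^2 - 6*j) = (j + 5)/(j - 6)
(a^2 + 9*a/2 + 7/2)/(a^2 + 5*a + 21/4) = 2*(a + 1)/(2*a + 3)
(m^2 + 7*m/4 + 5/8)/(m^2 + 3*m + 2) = (8*m^2 + 14*m + 5)/(8*(m^2 + 3*m + 2))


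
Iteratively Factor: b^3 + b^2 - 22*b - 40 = (b + 4)*(b^2 - 3*b - 10) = (b - 5)*(b + 4)*(b + 2)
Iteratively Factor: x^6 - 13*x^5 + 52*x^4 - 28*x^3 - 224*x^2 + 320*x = (x - 4)*(x^5 - 9*x^4 + 16*x^3 + 36*x^2 - 80*x) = x*(x - 4)*(x^4 - 9*x^3 + 16*x^2 + 36*x - 80) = x*(x - 4)*(x + 2)*(x^3 - 11*x^2 + 38*x - 40) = x*(x - 4)^2*(x + 2)*(x^2 - 7*x + 10) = x*(x - 5)*(x - 4)^2*(x + 2)*(x - 2)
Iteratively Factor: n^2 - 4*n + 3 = (n - 1)*(n - 3)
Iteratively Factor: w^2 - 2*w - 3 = (w + 1)*(w - 3)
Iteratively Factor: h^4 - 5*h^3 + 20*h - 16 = (h - 4)*(h^3 - h^2 - 4*h + 4) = (h - 4)*(h - 1)*(h^2 - 4) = (h - 4)*(h - 2)*(h - 1)*(h + 2)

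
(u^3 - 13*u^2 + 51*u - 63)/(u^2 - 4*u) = (u^3 - 13*u^2 + 51*u - 63)/(u*(u - 4))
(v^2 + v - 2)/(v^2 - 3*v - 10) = (v - 1)/(v - 5)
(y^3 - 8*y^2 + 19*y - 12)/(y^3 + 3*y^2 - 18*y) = (y^2 - 5*y + 4)/(y*(y + 6))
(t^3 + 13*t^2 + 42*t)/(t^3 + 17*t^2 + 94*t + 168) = t/(t + 4)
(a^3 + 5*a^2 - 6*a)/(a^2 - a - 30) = a*(-a^2 - 5*a + 6)/(-a^2 + a + 30)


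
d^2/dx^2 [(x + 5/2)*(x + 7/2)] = 2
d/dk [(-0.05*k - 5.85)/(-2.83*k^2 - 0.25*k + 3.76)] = (0.1415*k^2 + 0.0125*k - (0.05*k + 5.85)*(5.66*k + 0.25) - 0.188)/(2.83*k^2 + 0.25*k - 3.76)^2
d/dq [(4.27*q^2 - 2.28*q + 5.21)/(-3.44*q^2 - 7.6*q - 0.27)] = (-40.2952*q^2 + 33.539*q + 40.2116)/(11.8336*q^4 + 52.288*q^3 + 59.6176*q^2 + 4.104*q + 0.0729)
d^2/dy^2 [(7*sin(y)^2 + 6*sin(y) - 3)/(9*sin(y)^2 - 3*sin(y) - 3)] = (-75*sin(y)^5 - sin(y)^4 - 6*sin(y)^3 - 19*sin(y)^2 + 153*sin(y) - 22)/(3*(3*sin(y)^2 - sin(y) - 1)^3)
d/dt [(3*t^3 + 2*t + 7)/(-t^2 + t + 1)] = ((2*t - 1)*(3*t^3 + 2*t + 7) + (9*t^2 + 2)*(-t^2 + t + 1))/(-t^2 + t + 1)^2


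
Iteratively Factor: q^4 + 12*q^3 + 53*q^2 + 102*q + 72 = (q + 4)*(q^3 + 8*q^2 + 21*q + 18) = (q + 2)*(q + 4)*(q^2 + 6*q + 9) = (q + 2)*(q + 3)*(q + 4)*(q + 3)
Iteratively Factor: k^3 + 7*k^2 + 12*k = (k + 3)*(k^2 + 4*k) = (k + 3)*(k + 4)*(k)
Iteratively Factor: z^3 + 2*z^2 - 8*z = (z - 2)*(z^2 + 4*z) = (z - 2)*(z + 4)*(z)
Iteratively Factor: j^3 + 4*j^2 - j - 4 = (j + 1)*(j^2 + 3*j - 4) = (j - 1)*(j + 1)*(j + 4)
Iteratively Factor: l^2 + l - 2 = (l - 1)*(l + 2)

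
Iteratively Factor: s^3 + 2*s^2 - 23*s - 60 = (s - 5)*(s^2 + 7*s + 12) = (s - 5)*(s + 4)*(s + 3)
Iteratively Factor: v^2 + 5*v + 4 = (v + 1)*(v + 4)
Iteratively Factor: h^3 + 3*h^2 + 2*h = (h)*(h^2 + 3*h + 2) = h*(h + 1)*(h + 2)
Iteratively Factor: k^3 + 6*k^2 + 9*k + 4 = (k + 4)*(k^2 + 2*k + 1) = (k + 1)*(k + 4)*(k + 1)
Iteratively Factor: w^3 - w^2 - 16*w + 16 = (w + 4)*(w^2 - 5*w + 4) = (w - 1)*(w + 4)*(w - 4)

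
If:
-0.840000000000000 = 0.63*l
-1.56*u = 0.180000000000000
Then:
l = -1.33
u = -0.12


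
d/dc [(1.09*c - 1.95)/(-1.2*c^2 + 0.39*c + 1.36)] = (1.308*c^2 - 4.68*c + 2.2429)/(1.44*c^4 - 0.936*c^3 - 3.1119*c^2 + 1.0608*c + 1.8496)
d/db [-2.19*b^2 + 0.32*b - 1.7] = 0.32 - 4.38*b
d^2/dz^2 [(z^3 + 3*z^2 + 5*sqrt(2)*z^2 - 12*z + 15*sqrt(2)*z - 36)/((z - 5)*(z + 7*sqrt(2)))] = 16*(-2*sqrt(2)*z^3 + 7*z^3 - 66*z^2 + 105*sqrt(2)*z^2 - 252*sqrt(2)*z + 1380*z - 1026 + 2870*sqrt(2))/(z^6 - 15*z^5 + 21*sqrt(2)*z^5 - 315*sqrt(2)*z^4 + 369*z^4 - 4535*z^3 + 2261*sqrt(2)*z^3 - 12915*sqrt(2)*z^2 + 22050*z^2 - 36750*z + 51450*sqrt(2)*z - 85750*sqrt(2))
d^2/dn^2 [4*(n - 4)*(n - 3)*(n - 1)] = 24*n - 64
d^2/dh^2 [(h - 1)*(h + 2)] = 2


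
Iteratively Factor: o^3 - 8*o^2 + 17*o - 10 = (o - 2)*(o^2 - 6*o + 5) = (o - 2)*(o - 1)*(o - 5)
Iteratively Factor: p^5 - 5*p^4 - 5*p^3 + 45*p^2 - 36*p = (p - 4)*(p^4 - p^3 - 9*p^2 + 9*p) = (p - 4)*(p - 3)*(p^3 + 2*p^2 - 3*p) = (p - 4)*(p - 3)*(p - 1)*(p^2 + 3*p) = p*(p - 4)*(p - 3)*(p - 1)*(p + 3)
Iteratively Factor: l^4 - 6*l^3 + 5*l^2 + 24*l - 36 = (l - 2)*(l^3 - 4*l^2 - 3*l + 18) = (l - 2)*(l + 2)*(l^2 - 6*l + 9) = (l - 3)*(l - 2)*(l + 2)*(l - 3)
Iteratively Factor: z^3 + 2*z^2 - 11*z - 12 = (z - 3)*(z^2 + 5*z + 4) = (z - 3)*(z + 4)*(z + 1)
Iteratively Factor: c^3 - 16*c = (c - 4)*(c^2 + 4*c) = c*(c - 4)*(c + 4)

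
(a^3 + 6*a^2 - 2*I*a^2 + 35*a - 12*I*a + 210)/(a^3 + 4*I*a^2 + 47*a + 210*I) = (a + 6)/(a + 6*I)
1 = 1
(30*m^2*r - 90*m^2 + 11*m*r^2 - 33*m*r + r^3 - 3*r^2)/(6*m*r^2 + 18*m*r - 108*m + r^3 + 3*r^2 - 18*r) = (5*m + r)/(r + 6)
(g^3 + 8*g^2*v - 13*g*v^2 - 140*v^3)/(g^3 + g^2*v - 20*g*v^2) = (g + 7*v)/g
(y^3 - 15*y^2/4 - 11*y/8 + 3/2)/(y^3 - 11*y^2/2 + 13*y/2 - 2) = (y + 3/4)/(y - 1)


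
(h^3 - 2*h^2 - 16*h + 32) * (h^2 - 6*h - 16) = h^5 - 8*h^4 - 20*h^3 + 160*h^2 + 64*h - 512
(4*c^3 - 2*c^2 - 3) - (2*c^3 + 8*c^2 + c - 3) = 2*c^3 - 10*c^2 - c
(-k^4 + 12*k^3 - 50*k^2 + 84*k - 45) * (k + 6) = -k^5 + 6*k^4 + 22*k^3 - 216*k^2 + 459*k - 270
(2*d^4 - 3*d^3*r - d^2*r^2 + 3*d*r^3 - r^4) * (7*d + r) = 14*d^5 - 19*d^4*r - 10*d^3*r^2 + 20*d^2*r^3 - 4*d*r^4 - r^5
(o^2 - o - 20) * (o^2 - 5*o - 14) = o^4 - 6*o^3 - 29*o^2 + 114*o + 280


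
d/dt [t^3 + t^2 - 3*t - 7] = 3*t^2 + 2*t - 3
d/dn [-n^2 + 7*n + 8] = 7 - 2*n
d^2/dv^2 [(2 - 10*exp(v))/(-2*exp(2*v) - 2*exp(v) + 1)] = (40*exp(4*v) - 72*exp(3*v) + 96*exp(2*v) - 4*exp(v) + 6)*exp(v)/(8*exp(6*v) + 24*exp(5*v) + 12*exp(4*v) - 16*exp(3*v) - 6*exp(2*v) + 6*exp(v) - 1)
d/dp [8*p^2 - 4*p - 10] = 16*p - 4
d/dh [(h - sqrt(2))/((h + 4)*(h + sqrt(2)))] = ((-h + sqrt(2))*(h + 4) + (-h + sqrt(2))*(h + sqrt(2)) + (h + 4)*(h + sqrt(2)))/((h + 4)^2*(h + sqrt(2))^2)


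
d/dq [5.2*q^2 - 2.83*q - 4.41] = 10.4*q - 2.83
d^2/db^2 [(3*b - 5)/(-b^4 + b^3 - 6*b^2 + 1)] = 2*(-b^2*(3*b - 5)*(4*b^2 - 3*b + 12)^2 + 3*(4*b^3 - 3*b^2 + 12*b + (3*b - 5)*(2*b^2 - b + 2))*(b^4 - b^3 + 6*b^2 - 1))/(b^4 - b^3 + 6*b^2 - 1)^3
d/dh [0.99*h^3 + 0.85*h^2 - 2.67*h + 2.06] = 2.97*h^2 + 1.7*h - 2.67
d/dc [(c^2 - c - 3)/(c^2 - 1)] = (c^2 + 4*c + 1)/(c^4 - 2*c^2 + 1)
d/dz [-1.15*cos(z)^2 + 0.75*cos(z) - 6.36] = (2.3*cos(z) - 0.75)*sin(z)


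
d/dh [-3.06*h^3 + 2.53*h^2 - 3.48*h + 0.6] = -9.18*h^2 + 5.06*h - 3.48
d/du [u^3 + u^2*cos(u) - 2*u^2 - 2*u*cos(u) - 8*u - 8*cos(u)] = -u^2*sin(u) + 3*u^2 + 2*sqrt(2)*u*sin(u + pi/4) - 4*u + 8*sin(u) - 2*cos(u) - 8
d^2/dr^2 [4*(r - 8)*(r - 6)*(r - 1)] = 24*r - 120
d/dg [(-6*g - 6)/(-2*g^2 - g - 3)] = 6*(2*g^2 + g - (g + 1)*(4*g + 1) + 3)/(2*g^2 + g + 3)^2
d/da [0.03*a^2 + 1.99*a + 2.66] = 0.06*a + 1.99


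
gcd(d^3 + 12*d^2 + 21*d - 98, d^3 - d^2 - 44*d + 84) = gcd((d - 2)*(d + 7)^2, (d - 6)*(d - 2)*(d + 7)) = d^2 + 5*d - 14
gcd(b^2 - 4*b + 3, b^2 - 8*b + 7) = b - 1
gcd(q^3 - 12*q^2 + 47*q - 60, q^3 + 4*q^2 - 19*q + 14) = 1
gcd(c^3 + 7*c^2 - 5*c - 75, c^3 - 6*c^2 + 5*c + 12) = c - 3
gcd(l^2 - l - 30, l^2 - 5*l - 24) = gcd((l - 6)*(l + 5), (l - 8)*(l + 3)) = 1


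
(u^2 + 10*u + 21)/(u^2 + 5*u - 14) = (u + 3)/(u - 2)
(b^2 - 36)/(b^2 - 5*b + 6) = (b^2 - 36)/(b^2 - 5*b + 6)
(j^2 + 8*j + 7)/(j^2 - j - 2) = (j + 7)/(j - 2)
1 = 1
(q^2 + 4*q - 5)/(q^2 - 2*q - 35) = (q - 1)/(q - 7)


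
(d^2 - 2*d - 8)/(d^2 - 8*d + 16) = (d + 2)/(d - 4)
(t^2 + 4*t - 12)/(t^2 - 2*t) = (t + 6)/t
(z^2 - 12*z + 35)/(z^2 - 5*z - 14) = (z - 5)/(z + 2)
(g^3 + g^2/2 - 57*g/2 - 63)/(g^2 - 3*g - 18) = g + 7/2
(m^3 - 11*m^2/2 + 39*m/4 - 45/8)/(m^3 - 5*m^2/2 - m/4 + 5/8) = (4*m^2 - 12*m + 9)/(4*m^2 - 1)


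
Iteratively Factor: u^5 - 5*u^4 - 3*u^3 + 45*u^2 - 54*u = (u + 3)*(u^4 - 8*u^3 + 21*u^2 - 18*u) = (u - 3)*(u + 3)*(u^3 - 5*u^2 + 6*u) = (u - 3)*(u - 2)*(u + 3)*(u^2 - 3*u) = u*(u - 3)*(u - 2)*(u + 3)*(u - 3)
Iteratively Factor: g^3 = (g)*(g^2) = g^2*(g)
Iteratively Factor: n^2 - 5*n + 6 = (n - 3)*(n - 2)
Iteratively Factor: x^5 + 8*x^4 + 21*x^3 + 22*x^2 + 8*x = (x)*(x^4 + 8*x^3 + 21*x^2 + 22*x + 8) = x*(x + 1)*(x^3 + 7*x^2 + 14*x + 8) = x*(x + 1)*(x + 2)*(x^2 + 5*x + 4) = x*(x + 1)*(x + 2)*(x + 4)*(x + 1)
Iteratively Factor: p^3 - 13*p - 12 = (p - 4)*(p^2 + 4*p + 3) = (p - 4)*(p + 3)*(p + 1)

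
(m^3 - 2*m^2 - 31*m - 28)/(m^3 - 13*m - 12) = (m^2 - 3*m - 28)/(m^2 - m - 12)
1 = 1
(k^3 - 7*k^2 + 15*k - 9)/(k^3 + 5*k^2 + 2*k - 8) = (k^2 - 6*k + 9)/(k^2 + 6*k + 8)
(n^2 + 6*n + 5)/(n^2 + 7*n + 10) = (n + 1)/(n + 2)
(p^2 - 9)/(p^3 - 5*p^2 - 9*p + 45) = 1/(p - 5)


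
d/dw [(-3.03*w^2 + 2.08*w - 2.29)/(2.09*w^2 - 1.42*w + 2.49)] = (-0.0446000000000026*w^2 - 5.5172*w + 1.9274)/(4.3681*w^4 - 5.9356*w^3 + 12.4246*w^2 - 7.0716*w + 6.2001)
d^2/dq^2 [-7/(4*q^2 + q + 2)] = 14*(16*q^2 + 4*q - (8*q + 1)^2 + 8)/(4*q^2 + q + 2)^3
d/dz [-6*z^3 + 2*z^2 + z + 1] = -18*z^2 + 4*z + 1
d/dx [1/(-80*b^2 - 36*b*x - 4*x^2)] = (9*b + 2*x)/(4*(20*b^2 + 9*b*x + x^2)^2)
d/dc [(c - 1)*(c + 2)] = 2*c + 1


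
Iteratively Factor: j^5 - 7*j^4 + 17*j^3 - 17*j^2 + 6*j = (j - 1)*(j^4 - 6*j^3 + 11*j^2 - 6*j) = (j - 1)^2*(j^3 - 5*j^2 + 6*j) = (j - 3)*(j - 1)^2*(j^2 - 2*j) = (j - 3)*(j - 2)*(j - 1)^2*(j)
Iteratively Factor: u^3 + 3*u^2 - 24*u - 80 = (u + 4)*(u^2 - u - 20) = (u + 4)^2*(u - 5)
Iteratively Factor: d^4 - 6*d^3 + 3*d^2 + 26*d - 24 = (d - 3)*(d^3 - 3*d^2 - 6*d + 8) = (d - 4)*(d - 3)*(d^2 + d - 2) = (d - 4)*(d - 3)*(d - 1)*(d + 2)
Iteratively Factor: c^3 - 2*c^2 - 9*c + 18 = (c - 2)*(c^2 - 9) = (c - 2)*(c + 3)*(c - 3)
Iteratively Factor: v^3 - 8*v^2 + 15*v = (v - 3)*(v^2 - 5*v) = (v - 5)*(v - 3)*(v)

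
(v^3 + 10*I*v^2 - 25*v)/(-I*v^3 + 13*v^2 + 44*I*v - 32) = v*(-v^2 - 10*I*v + 25)/(I*v^3 - 13*v^2 - 44*I*v + 32)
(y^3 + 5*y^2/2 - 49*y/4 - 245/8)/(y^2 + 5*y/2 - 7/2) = (y^2 - y - 35/4)/(y - 1)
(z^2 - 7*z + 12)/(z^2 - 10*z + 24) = (z - 3)/(z - 6)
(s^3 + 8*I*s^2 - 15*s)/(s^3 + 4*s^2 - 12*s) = (s^2 + 8*I*s - 15)/(s^2 + 4*s - 12)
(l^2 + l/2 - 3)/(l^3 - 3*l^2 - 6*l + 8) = (l - 3/2)/(l^2 - 5*l + 4)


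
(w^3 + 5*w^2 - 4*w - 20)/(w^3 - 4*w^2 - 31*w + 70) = (w + 2)/(w - 7)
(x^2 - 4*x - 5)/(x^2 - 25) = (x + 1)/(x + 5)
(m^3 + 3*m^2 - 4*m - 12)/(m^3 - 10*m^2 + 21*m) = (m^3 + 3*m^2 - 4*m - 12)/(m*(m^2 - 10*m + 21))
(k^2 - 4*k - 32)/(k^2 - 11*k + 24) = (k + 4)/(k - 3)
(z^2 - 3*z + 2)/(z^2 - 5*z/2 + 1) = 2*(z - 1)/(2*z - 1)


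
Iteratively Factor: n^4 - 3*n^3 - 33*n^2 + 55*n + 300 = (n + 3)*(n^3 - 6*n^2 - 15*n + 100) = (n - 5)*(n + 3)*(n^2 - n - 20) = (n - 5)*(n + 3)*(n + 4)*(n - 5)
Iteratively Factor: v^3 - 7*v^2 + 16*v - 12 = (v - 3)*(v^2 - 4*v + 4) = (v - 3)*(v - 2)*(v - 2)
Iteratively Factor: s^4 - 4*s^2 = (s - 2)*(s^3 + 2*s^2) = (s - 2)*(s + 2)*(s^2) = s*(s - 2)*(s + 2)*(s)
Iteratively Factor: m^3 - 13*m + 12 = (m - 3)*(m^2 + 3*m - 4) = (m - 3)*(m - 1)*(m + 4)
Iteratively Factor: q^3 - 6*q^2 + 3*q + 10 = (q - 5)*(q^2 - q - 2) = (q - 5)*(q - 2)*(q + 1)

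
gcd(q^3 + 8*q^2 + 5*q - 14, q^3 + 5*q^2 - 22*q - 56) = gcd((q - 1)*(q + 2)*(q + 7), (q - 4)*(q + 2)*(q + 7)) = q^2 + 9*q + 14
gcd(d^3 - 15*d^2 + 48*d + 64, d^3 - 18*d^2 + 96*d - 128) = d^2 - 16*d + 64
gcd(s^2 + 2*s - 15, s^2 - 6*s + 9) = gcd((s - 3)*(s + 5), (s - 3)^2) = s - 3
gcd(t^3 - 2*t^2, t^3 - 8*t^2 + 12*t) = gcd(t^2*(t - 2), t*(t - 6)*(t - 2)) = t^2 - 2*t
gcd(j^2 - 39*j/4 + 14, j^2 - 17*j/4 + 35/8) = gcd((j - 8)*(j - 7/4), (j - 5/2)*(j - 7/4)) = j - 7/4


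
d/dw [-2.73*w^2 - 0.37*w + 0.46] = -5.46*w - 0.37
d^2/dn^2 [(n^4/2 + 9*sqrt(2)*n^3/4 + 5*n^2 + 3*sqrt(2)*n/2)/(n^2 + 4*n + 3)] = (2*n^6 + 24*n^5 + 114*n^4 + 112*n^3 + 123*sqrt(2)*n^3 - 72*n^2 + 324*sqrt(2)*n^2 + 189*sqrt(2)*n - 72*sqrt(2) + 180)/(2*(n^6 + 12*n^5 + 57*n^4 + 136*n^3 + 171*n^2 + 108*n + 27))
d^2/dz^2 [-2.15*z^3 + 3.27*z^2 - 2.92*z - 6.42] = 6.54 - 12.9*z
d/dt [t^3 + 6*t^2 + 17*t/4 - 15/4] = 3*t^2 + 12*t + 17/4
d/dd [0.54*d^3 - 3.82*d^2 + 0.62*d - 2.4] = 1.62*d^2 - 7.64*d + 0.62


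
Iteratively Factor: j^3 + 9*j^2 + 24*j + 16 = (j + 4)*(j^2 + 5*j + 4) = (j + 1)*(j + 4)*(j + 4)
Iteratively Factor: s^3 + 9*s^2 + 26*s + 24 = (s + 4)*(s^2 + 5*s + 6) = (s + 3)*(s + 4)*(s + 2)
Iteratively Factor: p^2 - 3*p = (p)*(p - 3)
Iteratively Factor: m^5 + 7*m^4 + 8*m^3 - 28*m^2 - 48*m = (m - 2)*(m^4 + 9*m^3 + 26*m^2 + 24*m) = (m - 2)*(m + 3)*(m^3 + 6*m^2 + 8*m) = (m - 2)*(m + 3)*(m + 4)*(m^2 + 2*m) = m*(m - 2)*(m + 3)*(m + 4)*(m + 2)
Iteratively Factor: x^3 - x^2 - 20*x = (x - 5)*(x^2 + 4*x) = x*(x - 5)*(x + 4)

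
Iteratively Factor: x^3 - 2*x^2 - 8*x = (x + 2)*(x^2 - 4*x) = x*(x + 2)*(x - 4)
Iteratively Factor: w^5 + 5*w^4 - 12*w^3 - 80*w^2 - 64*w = (w + 1)*(w^4 + 4*w^3 - 16*w^2 - 64*w) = (w + 1)*(w + 4)*(w^3 - 16*w) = w*(w + 1)*(w + 4)*(w^2 - 16) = w*(w + 1)*(w + 4)^2*(w - 4)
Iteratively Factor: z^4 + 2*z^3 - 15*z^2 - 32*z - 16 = (z - 4)*(z^3 + 6*z^2 + 9*z + 4) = (z - 4)*(z + 1)*(z^2 + 5*z + 4) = (z - 4)*(z + 1)*(z + 4)*(z + 1)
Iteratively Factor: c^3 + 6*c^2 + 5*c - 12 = (c + 4)*(c^2 + 2*c - 3) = (c + 3)*(c + 4)*(c - 1)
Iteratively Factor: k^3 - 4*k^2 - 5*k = (k)*(k^2 - 4*k - 5) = k*(k + 1)*(k - 5)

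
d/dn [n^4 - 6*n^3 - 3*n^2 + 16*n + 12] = 4*n^3 - 18*n^2 - 6*n + 16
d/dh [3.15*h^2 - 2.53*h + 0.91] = 6.3*h - 2.53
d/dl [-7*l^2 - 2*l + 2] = -14*l - 2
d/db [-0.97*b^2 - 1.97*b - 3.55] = -1.94*b - 1.97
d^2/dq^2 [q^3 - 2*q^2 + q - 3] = 6*q - 4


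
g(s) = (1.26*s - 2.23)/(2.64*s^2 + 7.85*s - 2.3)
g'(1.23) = 0.19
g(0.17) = 2.27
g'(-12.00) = -0.01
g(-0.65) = 0.48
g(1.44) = -0.03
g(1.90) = 0.01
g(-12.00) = -0.06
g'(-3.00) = -11.60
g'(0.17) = 20.88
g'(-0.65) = 0.14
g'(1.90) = 0.05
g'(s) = (-5.28*s - 7.85)*(1.26*s - 2.23)/(2.64*s^2 + 7.85*s - 2.3)^2 + 1.26/(2.64*s^2 + 7.85*s - 2.3)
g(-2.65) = 1.22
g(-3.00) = 2.88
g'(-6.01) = -0.08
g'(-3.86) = -1.77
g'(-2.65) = -1.92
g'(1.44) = 0.12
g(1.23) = -0.06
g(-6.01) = -0.21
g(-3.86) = -1.05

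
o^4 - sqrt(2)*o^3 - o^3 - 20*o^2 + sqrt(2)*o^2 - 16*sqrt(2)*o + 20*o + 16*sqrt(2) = (o - 1)*(o - 4*sqrt(2))*(o + sqrt(2))*(o + 2*sqrt(2))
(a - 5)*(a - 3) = a^2 - 8*a + 15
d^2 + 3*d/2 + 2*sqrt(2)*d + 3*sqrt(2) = (d + 3/2)*(d + 2*sqrt(2))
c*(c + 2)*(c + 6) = c^3 + 8*c^2 + 12*c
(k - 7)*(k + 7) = k^2 - 49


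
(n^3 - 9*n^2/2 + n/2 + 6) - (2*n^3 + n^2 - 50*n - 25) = -n^3 - 11*n^2/2 + 101*n/2 + 31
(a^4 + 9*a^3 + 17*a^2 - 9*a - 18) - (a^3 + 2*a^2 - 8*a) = a^4 + 8*a^3 + 15*a^2 - a - 18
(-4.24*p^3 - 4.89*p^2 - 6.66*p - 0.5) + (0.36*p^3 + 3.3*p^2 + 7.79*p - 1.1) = -3.88*p^3 - 1.59*p^2 + 1.13*p - 1.6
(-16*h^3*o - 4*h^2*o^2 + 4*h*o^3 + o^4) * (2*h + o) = -32*h^4*o - 24*h^3*o^2 + 4*h^2*o^3 + 6*h*o^4 + o^5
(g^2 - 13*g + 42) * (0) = 0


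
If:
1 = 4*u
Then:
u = 1/4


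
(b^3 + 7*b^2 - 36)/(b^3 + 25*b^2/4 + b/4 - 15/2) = 4*(b^2 + b - 6)/(4*b^2 + b - 5)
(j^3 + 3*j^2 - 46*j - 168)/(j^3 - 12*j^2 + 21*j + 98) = (j^2 + 10*j + 24)/(j^2 - 5*j - 14)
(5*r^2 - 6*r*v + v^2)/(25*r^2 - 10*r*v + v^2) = (r - v)/(5*r - v)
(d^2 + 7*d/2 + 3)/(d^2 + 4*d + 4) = (d + 3/2)/(d + 2)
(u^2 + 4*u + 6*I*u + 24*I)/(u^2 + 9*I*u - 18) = (u + 4)/(u + 3*I)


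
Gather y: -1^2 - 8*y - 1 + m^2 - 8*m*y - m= m^2 - m + y*(-8*m - 8) - 2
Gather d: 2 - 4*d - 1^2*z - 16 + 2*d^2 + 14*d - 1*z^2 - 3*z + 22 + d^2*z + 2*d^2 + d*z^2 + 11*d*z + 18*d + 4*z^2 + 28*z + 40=d^2*(z + 4) + d*(z^2 + 11*z + 28) + 3*z^2 + 24*z + 48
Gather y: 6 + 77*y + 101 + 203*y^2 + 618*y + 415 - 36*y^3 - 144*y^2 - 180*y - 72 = -36*y^3 + 59*y^2 + 515*y + 450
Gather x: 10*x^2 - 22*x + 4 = 10*x^2 - 22*x + 4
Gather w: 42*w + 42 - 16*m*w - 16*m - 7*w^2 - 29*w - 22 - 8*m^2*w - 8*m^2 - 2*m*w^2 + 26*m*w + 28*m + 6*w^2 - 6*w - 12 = -8*m^2 + 12*m + w^2*(-2*m - 1) + w*(-8*m^2 + 10*m + 7) + 8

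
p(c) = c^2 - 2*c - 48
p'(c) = 2*c - 2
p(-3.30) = -30.51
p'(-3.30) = -8.60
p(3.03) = -44.88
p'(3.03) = 4.06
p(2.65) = -46.28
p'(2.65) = 3.30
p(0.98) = -49.00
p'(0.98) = -0.04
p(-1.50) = -42.75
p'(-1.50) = -5.00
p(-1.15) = -44.38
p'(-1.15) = -4.30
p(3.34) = -43.52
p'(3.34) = 4.68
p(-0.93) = -45.28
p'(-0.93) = -3.86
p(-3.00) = -33.00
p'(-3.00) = -8.00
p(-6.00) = 0.00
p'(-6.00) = -14.00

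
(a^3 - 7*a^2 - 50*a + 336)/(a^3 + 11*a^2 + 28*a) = (a^2 - 14*a + 48)/(a*(a + 4))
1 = 1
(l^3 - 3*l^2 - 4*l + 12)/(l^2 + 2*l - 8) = (l^2 - l - 6)/(l + 4)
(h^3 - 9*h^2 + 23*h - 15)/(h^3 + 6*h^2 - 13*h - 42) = (h^2 - 6*h + 5)/(h^2 + 9*h + 14)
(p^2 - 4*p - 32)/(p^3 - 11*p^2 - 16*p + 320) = (p + 4)/(p^2 - 3*p - 40)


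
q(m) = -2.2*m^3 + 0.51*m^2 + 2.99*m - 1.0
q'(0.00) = 2.99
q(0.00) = -1.00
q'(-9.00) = -540.79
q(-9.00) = 1617.20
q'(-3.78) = -95.17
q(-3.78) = 113.81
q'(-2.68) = -47.15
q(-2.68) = 37.00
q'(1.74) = -15.22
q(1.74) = -5.84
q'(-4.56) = -138.90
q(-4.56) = 204.57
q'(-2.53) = -41.84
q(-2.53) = 30.33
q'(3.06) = -55.69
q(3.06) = -50.11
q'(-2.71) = -48.25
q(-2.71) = 38.43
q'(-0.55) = 0.43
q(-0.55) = -2.12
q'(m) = -6.6*m^2 + 1.02*m + 2.99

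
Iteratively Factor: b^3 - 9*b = (b + 3)*(b^2 - 3*b) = b*(b + 3)*(b - 3)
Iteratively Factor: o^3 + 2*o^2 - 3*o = (o)*(o^2 + 2*o - 3) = o*(o + 3)*(o - 1)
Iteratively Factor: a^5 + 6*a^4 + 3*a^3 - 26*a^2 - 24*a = (a - 2)*(a^4 + 8*a^3 + 19*a^2 + 12*a) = (a - 2)*(a + 1)*(a^3 + 7*a^2 + 12*a) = (a - 2)*(a + 1)*(a + 3)*(a^2 + 4*a) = (a - 2)*(a + 1)*(a + 3)*(a + 4)*(a)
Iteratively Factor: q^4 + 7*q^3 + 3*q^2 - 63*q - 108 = (q - 3)*(q^3 + 10*q^2 + 33*q + 36) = (q - 3)*(q + 3)*(q^2 + 7*q + 12) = (q - 3)*(q + 3)^2*(q + 4)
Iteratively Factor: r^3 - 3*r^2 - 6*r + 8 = (r - 4)*(r^2 + r - 2) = (r - 4)*(r + 2)*(r - 1)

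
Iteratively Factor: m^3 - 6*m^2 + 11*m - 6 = (m - 2)*(m^2 - 4*m + 3) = (m - 3)*(m - 2)*(m - 1)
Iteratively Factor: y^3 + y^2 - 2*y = (y + 2)*(y^2 - y) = y*(y + 2)*(y - 1)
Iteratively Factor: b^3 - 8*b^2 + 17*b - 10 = (b - 5)*(b^2 - 3*b + 2) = (b - 5)*(b - 1)*(b - 2)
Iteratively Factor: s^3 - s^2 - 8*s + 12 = (s - 2)*(s^2 + s - 6) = (s - 2)^2*(s + 3)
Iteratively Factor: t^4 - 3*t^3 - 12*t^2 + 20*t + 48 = (t + 2)*(t^3 - 5*t^2 - 2*t + 24) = (t - 4)*(t + 2)*(t^2 - t - 6) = (t - 4)*(t - 3)*(t + 2)*(t + 2)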